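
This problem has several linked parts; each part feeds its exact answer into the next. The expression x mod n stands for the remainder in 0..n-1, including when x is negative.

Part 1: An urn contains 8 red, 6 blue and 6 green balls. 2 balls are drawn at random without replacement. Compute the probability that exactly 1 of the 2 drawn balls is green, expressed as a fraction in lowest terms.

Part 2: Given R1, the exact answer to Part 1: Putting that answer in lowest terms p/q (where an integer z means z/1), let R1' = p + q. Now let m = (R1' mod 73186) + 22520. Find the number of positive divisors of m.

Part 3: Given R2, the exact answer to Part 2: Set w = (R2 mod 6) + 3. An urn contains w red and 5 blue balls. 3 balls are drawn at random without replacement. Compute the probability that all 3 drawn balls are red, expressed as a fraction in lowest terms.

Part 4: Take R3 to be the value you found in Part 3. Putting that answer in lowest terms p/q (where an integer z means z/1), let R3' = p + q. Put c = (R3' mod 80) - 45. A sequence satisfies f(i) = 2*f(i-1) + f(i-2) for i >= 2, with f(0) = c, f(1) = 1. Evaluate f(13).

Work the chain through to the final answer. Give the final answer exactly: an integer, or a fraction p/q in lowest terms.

116621

Part 1: total draws C(20,2) = 190; favorable C(6,1)*C(14,1) = 84; P = 42/95; answer 42/95
Part 2: R1 = 42/95; threaded value p + q = 137; m = 22657; 22657 = 139 * 163; number of divisors = (1+1) * (1+1) = 4; answer 4
Part 3: R2 = 4; w = 7; total draws C(12,3) = 220; favorable C(7,3) = 35; P = 7/44; answer 7/44
Part 4: R3 = 7/44; threaded value p + q = 51; c = 6; f(2) = 2*(1) + 1*(6) = 8; iterating: f(2)=8, f(3)=17, f(4)=42, f(5)=101, f(6)=244, f(7)=589, f(8)=1422, f(9)=3433, f(10)=8288, f(11)=20009, f(12)=48306, f(13)=116621; answer 116621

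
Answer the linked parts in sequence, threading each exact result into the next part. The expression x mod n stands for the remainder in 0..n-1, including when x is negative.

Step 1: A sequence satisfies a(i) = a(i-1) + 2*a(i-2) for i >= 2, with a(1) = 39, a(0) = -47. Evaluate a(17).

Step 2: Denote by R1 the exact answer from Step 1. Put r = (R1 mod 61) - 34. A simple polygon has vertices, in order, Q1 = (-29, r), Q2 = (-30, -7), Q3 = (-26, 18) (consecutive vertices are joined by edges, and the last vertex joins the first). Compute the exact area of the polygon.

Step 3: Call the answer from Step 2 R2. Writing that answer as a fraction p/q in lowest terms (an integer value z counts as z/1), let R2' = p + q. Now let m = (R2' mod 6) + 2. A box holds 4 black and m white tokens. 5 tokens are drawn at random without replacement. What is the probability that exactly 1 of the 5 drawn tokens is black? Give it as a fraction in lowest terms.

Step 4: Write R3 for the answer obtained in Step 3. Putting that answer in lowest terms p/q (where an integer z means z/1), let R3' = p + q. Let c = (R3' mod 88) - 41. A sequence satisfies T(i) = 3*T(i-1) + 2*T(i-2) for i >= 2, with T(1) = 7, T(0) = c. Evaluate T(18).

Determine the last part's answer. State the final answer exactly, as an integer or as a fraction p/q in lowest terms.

Step 1: a(2) = 1*(39) + 2*(-47) = -55; iterating: a(2)=-55, a(3)=23, a(4)=-87, a(5)=-41, a(6)=-215, a(7)=-297, a(8)=-727, a(9)=-1321, a(10)=-2775, a(11)=-5417, a(12)=-10967, a(13)=-21801, a(14)=-43735, a(15)=-87337, a(16)=-174807, a(17)=-349481; answer -349481
Step 2: R1 = -349481; r = 15; cross terms: (-29*-7 - -30*15)=653, (-30*18 - -26*-7)=-722, (-26*15 - -29*18)=132; twice the area = |63| = 63; area = 63/2; answer 63/2
Step 3: R2 = 63/2; threaded value p + q = 65; m = 7; total draws C(11,5) = 462; favorable C(4,1)*C(7,4) = 140; P = 10/33; answer 10/33
Step 4: R3 = 10/33; threaded value p + q = 43; c = 2; T(2) = 3*(7) + 2*(2) = 25; iterating: T(2)=25, T(3)=89, T(4)=317, T(5)=1129, T(6)=4021, T(7)=14321, T(8)=51005, T(9)=181657, T(10)=646981, T(11)=2304257, T(12)=8206733, T(13)=29228713, T(14)=104099605, T(15)=370756241, T(16)=1320467933, T(17)=4702916281, T(18)=16749684709; answer 16749684709

16749684709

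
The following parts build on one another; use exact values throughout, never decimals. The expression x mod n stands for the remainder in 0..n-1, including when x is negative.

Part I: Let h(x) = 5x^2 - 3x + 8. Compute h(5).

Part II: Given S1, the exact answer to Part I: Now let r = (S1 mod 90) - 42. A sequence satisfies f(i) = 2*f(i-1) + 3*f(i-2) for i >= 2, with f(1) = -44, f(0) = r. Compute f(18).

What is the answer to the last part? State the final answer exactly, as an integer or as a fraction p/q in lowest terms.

Part I: 5*(5)^2 - 3*(5)^1 + 8 = (125) + (-15) + (8) = 118; answer 118
Part II: S1 = 118; r = -14; f(2) = 2*(-44) + 3*(-14) = -130; iterating: f(2)=-130, f(3)=-392, f(4)=-1174, f(5)=-3524, f(6)=-10570, f(7)=-31712, f(8)=-95134, f(9)=-285404, f(10)=-856210, f(11)=-2568632, f(12)=-7705894, f(13)=-23117684, f(14)=-69353050, f(15)=-208059152, f(16)=-624177454, f(17)=-1872532364, f(18)=-5617597090; answer -5617597090

-5617597090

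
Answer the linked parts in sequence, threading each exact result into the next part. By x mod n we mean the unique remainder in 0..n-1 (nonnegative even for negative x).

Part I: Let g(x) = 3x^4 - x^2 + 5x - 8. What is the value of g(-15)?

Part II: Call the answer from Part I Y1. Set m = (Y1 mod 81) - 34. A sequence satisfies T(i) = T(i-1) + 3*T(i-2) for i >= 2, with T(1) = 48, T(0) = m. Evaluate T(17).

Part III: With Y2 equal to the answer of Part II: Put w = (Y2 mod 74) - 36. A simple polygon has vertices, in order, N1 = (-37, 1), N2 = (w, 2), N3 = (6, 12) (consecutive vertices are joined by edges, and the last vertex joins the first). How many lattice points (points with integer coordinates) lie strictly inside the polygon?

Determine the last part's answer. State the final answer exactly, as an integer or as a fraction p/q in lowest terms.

302

Part I: 3*(-15)^4 - 1*(-15)^2 + 5*(-15)^1 - 8 = (151875) + (-225) + (-75) + (-8) = 151567; answer 151567
Part II: Y1 = 151567; m = -18; T(2) = 1*(48) + 3*(-18) = -6; iterating: T(2)=-6, T(3)=138, T(4)=120, T(5)=534, T(6)=894, T(7)=2496, T(8)=5178, T(9)=12666, T(10)=28200, T(11)=66198, T(12)=150798, T(13)=349392, T(14)=801786, T(15)=1849962, T(16)=4255320, T(17)=9805206; answer 9805206
Part III: Y2 = 9805206; w = 22; cross terms: (-37*2 - 22*1)=-96, (22*12 - 6*2)=252, (6*1 - -37*12)=450; twice the area = |606| = 606; area = 303; boundary points = 1 + 2 + 1 = 4; strictly interior points = area - boundary/2 + 1 = 302; answer 302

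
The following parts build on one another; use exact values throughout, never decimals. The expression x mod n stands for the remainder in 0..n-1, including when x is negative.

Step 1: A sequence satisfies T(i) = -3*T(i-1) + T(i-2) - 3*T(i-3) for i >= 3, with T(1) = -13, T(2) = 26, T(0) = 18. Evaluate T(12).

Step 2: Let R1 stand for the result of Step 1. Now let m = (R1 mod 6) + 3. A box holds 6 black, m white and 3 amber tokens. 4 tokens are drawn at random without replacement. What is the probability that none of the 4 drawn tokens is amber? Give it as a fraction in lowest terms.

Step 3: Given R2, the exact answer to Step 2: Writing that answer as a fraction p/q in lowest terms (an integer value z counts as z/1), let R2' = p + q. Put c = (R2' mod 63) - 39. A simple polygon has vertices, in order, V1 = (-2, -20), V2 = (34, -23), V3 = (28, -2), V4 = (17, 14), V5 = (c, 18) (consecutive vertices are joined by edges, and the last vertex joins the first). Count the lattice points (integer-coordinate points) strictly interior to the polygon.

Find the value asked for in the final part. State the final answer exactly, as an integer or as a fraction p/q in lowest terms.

708

Step 1: T(3) = -3*(26) + 1*(-13) - 3*(18) = -145; iterating: T(3)=-145, T(4)=500, T(5)=-1723, T(6)=6104, T(7)=-21535, T(8)=75878, T(9)=-267481, T(10)=942926, T(11)=-3323893, T(12)=11717048; answer 11717048
Step 2: R1 = 11717048; m = 5; total draws C(14,4) = 1001; favorable C(11,4) = 330; P = 30/91; answer 30/91
Step 3: R2 = 30/91; threaded value p + q = 121; c = 19; cross terms: (-2*-23 - 34*-20)=726, (34*-2 - 28*-23)=576, (28*14 - 17*-2)=426, (17*18 - 19*14)=40, (19*-20 - -2*18)=-344; twice the area = |1424| = 1424; area = 712; boundary points = 3 + 3 + 1 + 2 + 1 = 10; strictly interior points = area - boundary/2 + 1 = 708; answer 708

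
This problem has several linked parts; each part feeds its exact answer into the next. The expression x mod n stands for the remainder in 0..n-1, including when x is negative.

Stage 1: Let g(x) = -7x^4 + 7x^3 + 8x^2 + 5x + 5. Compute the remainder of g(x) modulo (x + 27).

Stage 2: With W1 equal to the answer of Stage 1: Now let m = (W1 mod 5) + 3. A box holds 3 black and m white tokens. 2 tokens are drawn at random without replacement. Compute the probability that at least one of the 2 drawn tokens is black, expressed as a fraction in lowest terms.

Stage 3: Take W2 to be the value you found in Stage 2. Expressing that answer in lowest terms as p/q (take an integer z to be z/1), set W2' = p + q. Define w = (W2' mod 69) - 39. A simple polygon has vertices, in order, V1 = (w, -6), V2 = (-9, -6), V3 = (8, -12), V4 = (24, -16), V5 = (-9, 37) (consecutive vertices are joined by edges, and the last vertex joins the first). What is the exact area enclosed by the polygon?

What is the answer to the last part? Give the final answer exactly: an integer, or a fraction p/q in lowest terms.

874

Stage 1: remainder = value at the root: -7*(-27)^4 + 7*(-27)^3 + 8*(-27)^2 + 5*(-27)^1 + 5 = (-3720087) + (-137781) + (5832) + (-135) + (5) = -3852166; answer -3852166
Stage 2: W1 = -3852166; m = 7; total draws C(10,2) = 45; complement C(7,2) = 21; favorable 45 - 21 = 24; P = 8/15; answer 8/15
Stage 3: W2 = 8/15; threaded value p + q = 23; w = -16; cross terms: (-16*-6 - -9*-6)=42, (-9*-12 - 8*-6)=156, (8*-16 - 24*-12)=160, (24*37 - -9*-16)=744, (-9*-6 - -16*37)=646; twice the area = |1748| = 1748; area = 874; answer 874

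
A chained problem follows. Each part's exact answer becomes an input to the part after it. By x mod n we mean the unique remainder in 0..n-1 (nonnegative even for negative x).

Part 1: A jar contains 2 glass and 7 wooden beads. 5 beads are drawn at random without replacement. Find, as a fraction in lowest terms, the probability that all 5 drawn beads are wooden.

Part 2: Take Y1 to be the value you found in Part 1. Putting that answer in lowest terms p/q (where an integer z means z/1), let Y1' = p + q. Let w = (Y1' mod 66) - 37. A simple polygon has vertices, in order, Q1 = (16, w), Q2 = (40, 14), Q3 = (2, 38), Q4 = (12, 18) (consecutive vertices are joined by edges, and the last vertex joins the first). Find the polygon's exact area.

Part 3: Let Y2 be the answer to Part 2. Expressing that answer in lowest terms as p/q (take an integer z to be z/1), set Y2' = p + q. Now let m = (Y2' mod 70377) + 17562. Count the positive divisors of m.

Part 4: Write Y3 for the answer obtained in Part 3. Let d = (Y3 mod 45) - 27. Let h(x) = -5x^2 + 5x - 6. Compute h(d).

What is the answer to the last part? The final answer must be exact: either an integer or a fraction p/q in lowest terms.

Part 1: total draws C(9,5) = 126; favorable C(7,5) = 21; P = 1/6; answer 1/6
Part 2: Y1 = 1/6; threaded value p + q = 7; w = -30; cross terms: (16*14 - 40*-30)=1424, (40*38 - 2*14)=1492, (2*18 - 12*38)=-420, (12*-30 - 16*18)=-648; twice the area = |1848| = 1848; area = 924; answer 924
Part 3: Y2 = 924; threaded value p + q = 925; m = 18487; 18487 = 7 * 19 * 139; number of divisors = (1+1) * (1+1) * (1+1) = 8; answer 8
Part 4: Y3 = 8; d = -19; -5*(-19)^2 + 5*(-19)^1 - 6 = (-1805) + (-95) + (-6) = -1906; answer -1906

-1906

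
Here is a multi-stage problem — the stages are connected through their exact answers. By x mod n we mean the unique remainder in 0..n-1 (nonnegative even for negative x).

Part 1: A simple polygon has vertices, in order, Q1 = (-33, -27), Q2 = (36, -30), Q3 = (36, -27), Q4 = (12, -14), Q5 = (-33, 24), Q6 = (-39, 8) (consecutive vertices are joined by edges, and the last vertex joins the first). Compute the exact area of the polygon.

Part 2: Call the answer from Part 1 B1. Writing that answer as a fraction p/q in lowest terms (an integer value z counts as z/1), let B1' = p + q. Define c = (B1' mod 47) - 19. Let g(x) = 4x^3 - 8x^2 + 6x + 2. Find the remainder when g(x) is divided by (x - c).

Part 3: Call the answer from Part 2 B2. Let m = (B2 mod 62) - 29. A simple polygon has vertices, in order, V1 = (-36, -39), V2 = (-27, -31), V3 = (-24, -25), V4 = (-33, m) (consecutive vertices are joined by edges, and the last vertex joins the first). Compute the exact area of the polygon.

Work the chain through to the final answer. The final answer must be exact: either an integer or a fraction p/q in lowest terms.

306

Part 1: cross terms: (-33*-30 - 36*-27)=1962, (36*-27 - 36*-30)=108, (36*-14 - 12*-27)=-180, (12*24 - -33*-14)=-174, (-33*8 - -39*24)=672, (-39*-27 - -33*8)=1317; twice the area = |3705| = 3705; area = 3705/2; answer 3705/2
Part 2: B1 = 3705/2; threaded value p + q = 3707; c = 22; remainder = value at the root: 4*(22)^3 - 8*(22)^2 + 6*(22)^1 + 2 = (42592) + (-3872) + (132) + (2) = 38854; answer 38854
Part 3: B2 = 38854; m = 13; cross terms: (-36*-31 - -27*-39)=63, (-27*-25 - -24*-31)=-69, (-24*13 - -33*-25)=-1137, (-33*-39 - -36*13)=1755; twice the area = |612| = 612; area = 306; answer 306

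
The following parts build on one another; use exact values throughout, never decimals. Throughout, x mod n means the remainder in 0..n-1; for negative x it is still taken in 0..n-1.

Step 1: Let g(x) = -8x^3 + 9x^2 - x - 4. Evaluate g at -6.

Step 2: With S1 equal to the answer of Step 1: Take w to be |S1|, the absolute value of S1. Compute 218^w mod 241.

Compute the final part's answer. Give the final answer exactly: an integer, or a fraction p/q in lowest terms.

Step 1: -8*(-6)^3 + 9*(-6)^2 - 1*(-6)^1 - 4 = (1728) + (324) + (6) + (-4) = 2054; answer 2054
Step 2: S1 = 2054; w = 2054; squarings mod 241: 218^1=218, 218^2=47, 218^4=40, 218^8=154, 218^16=98, 218^32=205, 218^64=91, 218^128=87, 218^256=98, 218^512=205, 218^1024=91, 218^2048=87; 218^2054 = 218^2 * 218^4 * 218^2048 = 162 (mod 241); answer 162

162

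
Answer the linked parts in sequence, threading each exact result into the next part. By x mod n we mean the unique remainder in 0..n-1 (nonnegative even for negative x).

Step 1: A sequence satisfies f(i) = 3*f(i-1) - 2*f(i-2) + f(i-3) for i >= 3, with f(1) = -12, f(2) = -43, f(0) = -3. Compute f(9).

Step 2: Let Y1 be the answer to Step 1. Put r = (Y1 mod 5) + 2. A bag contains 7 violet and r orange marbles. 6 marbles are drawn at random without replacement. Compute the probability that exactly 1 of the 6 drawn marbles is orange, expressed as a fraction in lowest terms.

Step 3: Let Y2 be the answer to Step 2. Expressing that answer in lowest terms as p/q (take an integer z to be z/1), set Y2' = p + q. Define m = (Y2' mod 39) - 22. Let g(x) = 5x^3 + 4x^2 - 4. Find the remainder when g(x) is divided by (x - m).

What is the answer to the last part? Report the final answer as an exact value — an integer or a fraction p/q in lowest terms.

-8068

Step 1: f(3) = 3*(-43) - 2*(-12) + 1*(-3) = -108; iterating: f(3)=-108, f(4)=-250, f(5)=-577, f(6)=-1339, f(7)=-3113, f(8)=-7238, f(9)=-16827; answer -16827
Step 2: Y1 = -16827; r = 5; total draws C(12,6) = 924; favorable C(5,1)*C(7,5) = 105; P = 5/44; answer 5/44
Step 3: Y2 = 5/44; threaded value p + q = 49; m = -12; remainder = value at the root: 5*(-12)^3 + 4*(-12)^2 - 4 = (-8640) + (576) + (-4) = -8068; answer -8068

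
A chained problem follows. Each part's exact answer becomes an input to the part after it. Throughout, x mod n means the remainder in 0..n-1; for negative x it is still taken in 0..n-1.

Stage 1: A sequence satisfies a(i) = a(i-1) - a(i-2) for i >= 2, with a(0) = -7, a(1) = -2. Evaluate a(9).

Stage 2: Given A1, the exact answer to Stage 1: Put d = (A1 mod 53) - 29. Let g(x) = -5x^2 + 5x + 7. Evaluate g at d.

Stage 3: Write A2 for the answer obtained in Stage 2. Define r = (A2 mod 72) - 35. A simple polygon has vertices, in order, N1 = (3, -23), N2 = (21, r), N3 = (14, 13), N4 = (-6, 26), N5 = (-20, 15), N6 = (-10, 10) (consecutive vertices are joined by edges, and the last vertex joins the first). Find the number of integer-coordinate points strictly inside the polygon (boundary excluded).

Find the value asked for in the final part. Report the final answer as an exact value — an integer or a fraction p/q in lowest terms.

Stage 1: a(2) = 1*(-2) - 1*(-7) = 5; iterating: a(2)=5, a(3)=7, a(4)=2, a(5)=-5, a(6)=-7, a(7)=-2, a(8)=5, a(9)=7; answer 7
Stage 2: A1 = 7; d = -22; -5*(-22)^2 + 5*(-22)^1 + 7 = (-2420) + (-110) + (7) = -2523; answer -2523
Stage 3: A2 = -2523; r = 34; cross terms: (3*34 - 21*-23)=585, (21*13 - 14*34)=-203, (14*26 - -6*13)=442, (-6*15 - -20*26)=430, (-20*10 - -10*15)=-50, (-10*-23 - 3*10)=200; twice the area = |1404| = 1404; area = 702; boundary points = 3 + 7 + 1 + 1 + 5 + 1 = 18; strictly interior points = area - boundary/2 + 1 = 694; answer 694

694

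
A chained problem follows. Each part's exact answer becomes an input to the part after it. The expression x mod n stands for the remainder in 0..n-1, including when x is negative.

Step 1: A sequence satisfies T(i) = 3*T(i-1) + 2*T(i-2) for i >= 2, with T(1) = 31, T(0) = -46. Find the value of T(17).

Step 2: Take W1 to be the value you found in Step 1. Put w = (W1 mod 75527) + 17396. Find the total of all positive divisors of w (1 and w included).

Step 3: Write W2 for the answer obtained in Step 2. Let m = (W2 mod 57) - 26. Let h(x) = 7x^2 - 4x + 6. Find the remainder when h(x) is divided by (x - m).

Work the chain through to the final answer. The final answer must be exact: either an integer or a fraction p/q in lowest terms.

2609

Step 1: T(2) = 3*(31) + 2*(-46) = 1; iterating: T(2)=1, T(3)=65, T(4)=197, T(5)=721, T(6)=2557, T(7)=9113, T(8)=32453, T(9)=115585, T(10)=411661, T(11)=1466153, T(12)=5221781, T(13)=18597649, T(14)=66236509, T(15)=235904825, T(16)=840187493, T(17)=2992372129; answer 2992372129
Step 2: W1 = 2992372129; w = 85312; 85312 = 2^6 * 31 * 43; sigma = (1 + 2 + 4 + 8 + 16 + 32 + 64) * (1 + 31) * (1 + 43) = 127 * 32 * 44 = 178816; answer 178816
Step 3: W2 = 178816; m = -19; remainder = value at the root: 7*(-19)^2 - 4*(-19)^1 + 6 = (2527) + (76) + (6) = 2609; answer 2609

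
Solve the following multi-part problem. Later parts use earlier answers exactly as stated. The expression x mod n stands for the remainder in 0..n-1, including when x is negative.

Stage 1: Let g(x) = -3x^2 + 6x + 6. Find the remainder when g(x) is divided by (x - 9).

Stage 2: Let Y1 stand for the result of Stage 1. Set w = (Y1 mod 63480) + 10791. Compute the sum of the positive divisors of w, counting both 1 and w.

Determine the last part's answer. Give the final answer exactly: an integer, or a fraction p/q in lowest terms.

Stage 1: remainder = value at the root: -3*(9)^2 + 6*(9)^1 + 6 = (-243) + (54) + (6) = -183; answer -183
Stage 2: Y1 = -183; w = 74088; 74088 = 2^3 * 3^3 * 7^3; sigma = (1 + 2 + 4 + 8) * (1 + 3 + 9 + 27) * (1 + 7 + 49 + 343) = 15 * 40 * 400 = 240000; answer 240000

240000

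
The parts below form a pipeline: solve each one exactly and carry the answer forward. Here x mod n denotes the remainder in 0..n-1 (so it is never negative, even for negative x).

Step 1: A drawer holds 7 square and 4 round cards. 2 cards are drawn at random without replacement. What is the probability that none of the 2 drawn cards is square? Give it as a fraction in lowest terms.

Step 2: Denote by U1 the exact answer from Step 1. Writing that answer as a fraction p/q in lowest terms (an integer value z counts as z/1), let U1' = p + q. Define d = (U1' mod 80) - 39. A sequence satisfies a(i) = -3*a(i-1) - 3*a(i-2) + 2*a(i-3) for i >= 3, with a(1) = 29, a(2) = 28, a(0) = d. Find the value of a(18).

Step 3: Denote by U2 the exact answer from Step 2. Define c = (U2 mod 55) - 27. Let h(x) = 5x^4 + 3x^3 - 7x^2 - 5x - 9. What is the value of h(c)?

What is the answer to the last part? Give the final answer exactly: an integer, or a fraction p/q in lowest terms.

Step 1: total draws C(11,2) = 55; favorable C(4,2) = 6; P = 6/55; answer 6/55
Step 2: U1 = 6/55; threaded value p + q = 61; d = 22; a(3) = -3*(28) - 3*(29) + 2*(22) = -127; iterating: a(3)=-127, a(4)=355, a(5)=-628, a(6)=565, a(7)=899, a(8)=-5648, a(9)=15377, a(10)=-27389, a(11)=24740, a(12)=38701, a(13)=-245101, a(14)=668680, a(15)=-1193335, a(16)=1083763, a(17)=1666076, a(18)=-10636187; answer -10636187
Step 3: U2 = -10636187; c = 16; 5*(16)^4 + 3*(16)^3 - 7*(16)^2 - 5*(16)^1 - 9 = (327680) + (12288) + (-1792) + (-80) + (-9) = 338087; answer 338087

338087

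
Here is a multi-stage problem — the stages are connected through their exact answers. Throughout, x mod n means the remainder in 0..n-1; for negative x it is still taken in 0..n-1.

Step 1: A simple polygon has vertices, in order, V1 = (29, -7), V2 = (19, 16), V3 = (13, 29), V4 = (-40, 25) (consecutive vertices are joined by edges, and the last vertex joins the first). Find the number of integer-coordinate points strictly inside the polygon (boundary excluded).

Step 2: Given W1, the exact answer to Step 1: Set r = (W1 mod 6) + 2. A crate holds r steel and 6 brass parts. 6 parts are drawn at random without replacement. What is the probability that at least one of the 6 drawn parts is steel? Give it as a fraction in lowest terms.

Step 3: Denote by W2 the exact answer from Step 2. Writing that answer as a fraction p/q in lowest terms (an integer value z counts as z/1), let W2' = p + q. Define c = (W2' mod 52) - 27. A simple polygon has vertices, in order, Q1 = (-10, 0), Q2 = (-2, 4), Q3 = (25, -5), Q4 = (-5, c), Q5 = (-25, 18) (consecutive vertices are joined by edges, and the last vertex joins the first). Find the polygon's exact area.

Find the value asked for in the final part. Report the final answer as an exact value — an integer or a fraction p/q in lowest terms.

1135/2

Step 1: cross terms: (29*16 - 19*-7)=597, (19*29 - 13*16)=343, (13*25 - -40*29)=1485, (-40*-7 - 29*25)=-445; twice the area = |1980| = 1980; area = 990; boundary points = 1 + 1 + 1 + 1 = 4; strictly interior points = area - boundary/2 + 1 = 989; answer 989
Step 2: W1 = 989; r = 7; total draws C(13,6) = 1716; complement C(6,6) = 1; favorable 1716 - 1 = 1715; P = 1715/1716; answer 1715/1716
Step 3: W2 = 1715/1716; threaded value p + q = 3431; c = 24; cross terms: (-10*4 - -2*0)=-40, (-2*-5 - 25*4)=-90, (25*24 - -5*-5)=575, (-5*18 - -25*24)=510, (-25*0 - -10*18)=180; twice the area = |1135| = 1135; area = 1135/2; answer 1135/2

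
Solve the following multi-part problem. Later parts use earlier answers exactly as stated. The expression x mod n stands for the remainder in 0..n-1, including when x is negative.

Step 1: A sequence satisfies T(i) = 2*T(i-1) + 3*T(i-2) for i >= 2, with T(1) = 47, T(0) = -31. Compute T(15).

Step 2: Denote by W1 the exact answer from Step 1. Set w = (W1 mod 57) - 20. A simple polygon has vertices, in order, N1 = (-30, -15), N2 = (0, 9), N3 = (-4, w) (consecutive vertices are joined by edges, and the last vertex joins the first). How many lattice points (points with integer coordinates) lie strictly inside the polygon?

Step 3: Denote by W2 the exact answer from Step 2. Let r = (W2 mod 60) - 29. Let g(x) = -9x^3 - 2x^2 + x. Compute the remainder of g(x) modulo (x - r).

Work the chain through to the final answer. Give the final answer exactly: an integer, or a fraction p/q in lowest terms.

Step 1: T(2) = 2*(47) + 3*(-31) = 1; iterating: T(2)=1, T(3)=143, T(4)=289, T(5)=1007, T(6)=2881, T(7)=8783, T(8)=26209, T(9)=78767, T(10)=236161, T(11)=708623, T(12)=2125729, T(13)=6377327, T(14)=19131841, T(15)=57395663; answer 57395663
Step 2: W1 = 57395663; w = 6; cross terms: (-30*9 - 0*-15)=-270, (0*6 - -4*9)=36, (-4*-15 - -30*6)=240; twice the area = |6| = 6; area = 3; boundary points = 6 + 1 + 1 = 8; strictly interior points = area - boundary/2 + 1 = 0; answer 0
Step 3: W2 = 0; r = -29; remainder = value at the root: -9*(-29)^3 - 2*(-29)^2 + 1*(-29)^1 = (219501) + (-1682) + (-29) = 217790; answer 217790

217790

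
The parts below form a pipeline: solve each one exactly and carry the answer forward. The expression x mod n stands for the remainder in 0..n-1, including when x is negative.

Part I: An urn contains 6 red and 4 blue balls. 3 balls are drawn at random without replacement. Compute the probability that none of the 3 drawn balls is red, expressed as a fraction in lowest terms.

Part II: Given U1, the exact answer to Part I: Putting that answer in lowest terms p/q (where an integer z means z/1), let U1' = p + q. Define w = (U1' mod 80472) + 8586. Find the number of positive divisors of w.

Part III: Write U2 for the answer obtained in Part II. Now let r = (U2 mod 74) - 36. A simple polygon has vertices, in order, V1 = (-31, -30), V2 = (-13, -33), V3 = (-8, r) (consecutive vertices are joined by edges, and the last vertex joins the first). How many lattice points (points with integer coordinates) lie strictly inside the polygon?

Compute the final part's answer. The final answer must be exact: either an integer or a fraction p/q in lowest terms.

15

Part I: total draws C(10,3) = 120; favorable C(4,3) = 4; P = 1/30; answer 1/30
Part II: U1 = 1/30; threaded value p + q = 31; w = 8617; 8617 = 7 * 1231; number of divisors = (1+1) * (1+1) = 4; answer 4
Part III: U2 = 4; r = -32; cross terms: (-31*-33 - -13*-30)=633, (-13*-32 - -8*-33)=152, (-8*-30 - -31*-32)=-752; twice the area = |33| = 33; area = 33/2; boundary points = 3 + 1 + 1 = 5; strictly interior points = area - boundary/2 + 1 = 15; answer 15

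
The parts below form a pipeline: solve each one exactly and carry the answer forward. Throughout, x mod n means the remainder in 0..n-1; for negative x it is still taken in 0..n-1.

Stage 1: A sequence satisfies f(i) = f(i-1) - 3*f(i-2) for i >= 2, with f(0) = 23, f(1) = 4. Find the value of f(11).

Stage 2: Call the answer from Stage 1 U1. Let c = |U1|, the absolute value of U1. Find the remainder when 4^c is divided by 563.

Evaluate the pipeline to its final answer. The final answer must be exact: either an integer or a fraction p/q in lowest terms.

Stage 1: f(2) = 1*(4) - 3*(23) = -65; iterating: f(2)=-65, f(3)=-77, f(4)=118, f(5)=349, f(6)=-5, f(7)=-1052, f(8)=-1037, f(9)=2119, f(10)=5230, f(11)=-1127; answer -1127
Stage 2: U1 = -1127; c = 1127; squarings mod 563: 4^1=4, 4^2=16, 4^4=256, 4^8=228, 4^16=188, 4^32=438, 4^64=424, 4^128=179, 4^256=513, 4^512=248, 4^1024=137; 4^1127 = 4^1 * 4^2 * 4^4 * 4^32 * 4^64 * 4^1024 = 64 (mod 563); answer 64

64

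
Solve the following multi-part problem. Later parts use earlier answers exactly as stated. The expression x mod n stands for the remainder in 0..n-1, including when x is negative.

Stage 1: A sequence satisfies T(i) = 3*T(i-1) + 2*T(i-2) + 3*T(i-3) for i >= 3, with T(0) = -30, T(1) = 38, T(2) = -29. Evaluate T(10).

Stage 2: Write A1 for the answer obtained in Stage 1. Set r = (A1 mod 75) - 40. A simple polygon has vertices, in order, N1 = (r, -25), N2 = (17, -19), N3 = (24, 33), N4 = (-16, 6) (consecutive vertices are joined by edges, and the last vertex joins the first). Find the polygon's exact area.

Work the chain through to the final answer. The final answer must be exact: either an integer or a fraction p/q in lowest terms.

Stage 1: T(3) = 3*(-29) + 2*(38) + 3*(-30) = -101; iterating: T(3)=-101, T(4)=-247, T(5)=-1030, T(6)=-3887, T(7)=-14462, T(8)=-54250, T(9)=-203335, T(10)=-761891; answer -761891
Stage 2: A1 = -761891; r = -6; cross terms: (-6*-19 - 17*-25)=539, (17*33 - 24*-19)=1017, (24*6 - -16*33)=672, (-16*-25 - -6*6)=436; twice the area = |2664| = 2664; area = 1332; answer 1332

1332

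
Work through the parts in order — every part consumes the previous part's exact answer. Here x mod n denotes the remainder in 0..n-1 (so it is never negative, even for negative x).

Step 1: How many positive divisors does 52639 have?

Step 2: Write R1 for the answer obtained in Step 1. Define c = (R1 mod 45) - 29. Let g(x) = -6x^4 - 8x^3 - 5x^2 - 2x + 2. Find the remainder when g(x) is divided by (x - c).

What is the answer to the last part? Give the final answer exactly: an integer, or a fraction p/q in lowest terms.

-3034771

Step 1: 52639 is prime, so its only divisors are 1 and 52639; count = 2; answer 2
Step 2: R1 = 2; c = -27; remainder = value at the root: -6*(-27)^4 - 8*(-27)^3 - 5*(-27)^2 - 2*(-27)^1 + 2 = (-3188646) + (157464) + (-3645) + (54) + (2) = -3034771; answer -3034771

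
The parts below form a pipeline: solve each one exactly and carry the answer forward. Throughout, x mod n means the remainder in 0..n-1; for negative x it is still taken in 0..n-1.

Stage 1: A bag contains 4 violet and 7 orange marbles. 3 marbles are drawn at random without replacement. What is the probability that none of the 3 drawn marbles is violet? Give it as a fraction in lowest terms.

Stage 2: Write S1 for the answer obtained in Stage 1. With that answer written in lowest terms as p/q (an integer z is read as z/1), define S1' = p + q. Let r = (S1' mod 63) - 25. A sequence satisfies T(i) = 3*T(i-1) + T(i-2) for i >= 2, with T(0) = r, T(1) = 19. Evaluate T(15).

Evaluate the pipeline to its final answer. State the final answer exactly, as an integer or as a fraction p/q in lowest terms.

Stage 1: total draws C(11,3) = 165; favorable C(7,3) = 35; P = 7/33; answer 7/33
Stage 2: S1 = 7/33; threaded value p + q = 40; r = 15; T(2) = 3*(19) + 1*(15) = 72; iterating: T(2)=72, T(3)=235, T(4)=777, T(5)=2566, T(6)=8475, T(7)=27991, T(8)=92448, T(9)=305335, T(10)=1008453, T(11)=3330694, T(12)=11000535, T(13)=36332299, T(14)=119997432, T(15)=396324595; answer 396324595

396324595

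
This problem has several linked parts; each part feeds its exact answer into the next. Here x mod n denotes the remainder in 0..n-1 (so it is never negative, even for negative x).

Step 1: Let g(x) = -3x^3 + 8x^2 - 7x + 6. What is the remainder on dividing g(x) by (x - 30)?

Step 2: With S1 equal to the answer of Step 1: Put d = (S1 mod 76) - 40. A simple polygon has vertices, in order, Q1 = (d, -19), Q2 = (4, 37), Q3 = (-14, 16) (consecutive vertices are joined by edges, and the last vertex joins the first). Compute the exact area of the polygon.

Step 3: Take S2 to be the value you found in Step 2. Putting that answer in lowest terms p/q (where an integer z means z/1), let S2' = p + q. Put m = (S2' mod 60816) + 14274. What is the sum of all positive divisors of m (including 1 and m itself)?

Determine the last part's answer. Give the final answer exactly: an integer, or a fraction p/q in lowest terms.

14800

Step 1: remainder = value at the root: -3*(30)^3 + 8*(30)^2 - 7*(30)^1 + 6 = (-81000) + (7200) + (-210) + (6) = -74004; answer -74004
Step 2: S1 = -74004; d = -20; cross terms: (-20*37 - 4*-19)=-664, (4*16 - -14*37)=582, (-14*-19 - -20*16)=586; twice the area = |504| = 504; area = 252; answer 252
Step 3: S2 = 252; threaded value p + q = 253; m = 14527; 14527 = 73 * 199; sigma = (1 + 73) * (1 + 199) = 74 * 200 = 14800; answer 14800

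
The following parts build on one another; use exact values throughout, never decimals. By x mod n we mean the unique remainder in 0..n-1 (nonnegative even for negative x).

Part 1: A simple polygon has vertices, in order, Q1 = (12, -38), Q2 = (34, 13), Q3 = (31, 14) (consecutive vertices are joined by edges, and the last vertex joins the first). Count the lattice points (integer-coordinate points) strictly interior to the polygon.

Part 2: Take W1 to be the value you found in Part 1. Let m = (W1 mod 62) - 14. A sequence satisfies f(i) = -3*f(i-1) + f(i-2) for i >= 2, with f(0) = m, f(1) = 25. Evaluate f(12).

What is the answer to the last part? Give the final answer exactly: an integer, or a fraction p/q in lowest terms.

Part 1: cross terms: (12*13 - 34*-38)=1448, (34*14 - 31*13)=73, (31*-38 - 12*14)=-1346; twice the area = |175| = 175; area = 175/2; boundary points = 1 + 1 + 1 = 3; strictly interior points = area - boundary/2 + 1 = 87; answer 87
Part 2: W1 = 87; m = 11; f(2) = -3*(25) + 1*(11) = -64; iterating: f(2)=-64, f(3)=217, f(4)=-715, f(5)=2362, f(6)=-7801, f(7)=25765, f(8)=-85096, f(9)=281053, f(10)=-928255, f(11)=3065818, f(12)=-10125709; answer -10125709

-10125709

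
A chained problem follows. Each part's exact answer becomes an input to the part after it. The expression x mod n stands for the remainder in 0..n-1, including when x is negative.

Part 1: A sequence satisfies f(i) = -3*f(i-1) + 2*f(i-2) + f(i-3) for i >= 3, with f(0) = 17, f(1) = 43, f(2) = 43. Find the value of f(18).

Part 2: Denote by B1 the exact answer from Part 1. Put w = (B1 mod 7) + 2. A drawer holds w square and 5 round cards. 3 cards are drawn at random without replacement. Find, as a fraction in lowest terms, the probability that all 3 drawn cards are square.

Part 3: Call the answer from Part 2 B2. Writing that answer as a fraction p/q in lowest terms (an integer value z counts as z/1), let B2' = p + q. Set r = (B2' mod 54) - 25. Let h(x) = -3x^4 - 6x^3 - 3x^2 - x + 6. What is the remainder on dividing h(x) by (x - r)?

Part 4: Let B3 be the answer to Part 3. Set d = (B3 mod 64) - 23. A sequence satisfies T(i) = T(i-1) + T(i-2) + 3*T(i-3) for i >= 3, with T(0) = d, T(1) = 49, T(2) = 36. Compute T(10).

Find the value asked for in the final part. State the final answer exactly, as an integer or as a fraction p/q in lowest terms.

Part 1: f(3) = -3*(43) + 2*(43) + 1*(17) = -26; iterating: f(3)=-26, f(4)=207, f(5)=-630, f(6)=2278, f(7)=-7887, f(8)=27587, f(9)=-96257, f(10)=336058, f(11)=-1173101, f(12)=4095162, f(13)=-14295630, f(14)=49904113, f(15)=-174208437, f(16)=608137907, f(17)=-2122926482, f(18)=7410846823; answer 7410846823
Part 2: B1 = 7410846823; w = 4; total draws C(9,3) = 84; favorable C(4,3) = 4; P = 1/21; answer 1/21
Part 3: B2 = 1/21; threaded value p + q = 22; r = -3; remainder = value at the root: -3*(-3)^4 - 6*(-3)^3 - 3*(-3)^2 - 1*(-3)^1 + 6 = (-243) + (162) + (-27) + (3) + (6) = -99; answer -99
Part 4: B3 = -99; d = 6; T(3) = 1*(36) + 1*(49) + 3*(6) = 103; iterating: T(3)=103, T(4)=286, T(5)=497, T(6)=1092, T(7)=2447, T(8)=5030, T(9)=10753, T(10)=23124; answer 23124

23124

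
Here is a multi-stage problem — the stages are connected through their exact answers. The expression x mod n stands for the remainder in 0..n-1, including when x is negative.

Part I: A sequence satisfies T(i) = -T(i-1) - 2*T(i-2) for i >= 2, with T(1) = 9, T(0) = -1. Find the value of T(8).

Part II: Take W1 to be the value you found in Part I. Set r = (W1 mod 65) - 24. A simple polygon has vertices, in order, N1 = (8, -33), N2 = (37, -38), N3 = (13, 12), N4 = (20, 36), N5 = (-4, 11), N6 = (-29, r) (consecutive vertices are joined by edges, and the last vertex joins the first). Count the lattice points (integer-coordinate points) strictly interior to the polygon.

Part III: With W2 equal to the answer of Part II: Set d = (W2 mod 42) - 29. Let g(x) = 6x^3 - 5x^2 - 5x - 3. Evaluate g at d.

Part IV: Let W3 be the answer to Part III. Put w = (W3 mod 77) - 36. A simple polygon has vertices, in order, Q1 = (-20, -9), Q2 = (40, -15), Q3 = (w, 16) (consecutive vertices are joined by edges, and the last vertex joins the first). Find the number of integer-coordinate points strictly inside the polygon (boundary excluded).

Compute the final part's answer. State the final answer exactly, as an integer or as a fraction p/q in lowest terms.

Part I: T(2) = -1*(9) - 2*(-1) = -7; iterating: T(2)=-7, T(3)=-11, T(4)=25, T(5)=-3, T(6)=-47, T(7)=53, T(8)=41; answer 41
Part II: W1 = 41; r = 17; cross terms: (8*-38 - 37*-33)=917, (37*12 - 13*-38)=938, (13*36 - 20*12)=228, (20*11 - -4*36)=364, (-4*17 - -29*11)=251, (-29*-33 - 8*17)=821; twice the area = |3519| = 3519; area = 3519/2; boundary points = 1 + 2 + 1 + 1 + 1 + 1 = 7; strictly interior points = area - boundary/2 + 1 = 1757; answer 1757
Part III: W2 = 1757; d = 6; 6*(6)^3 - 5*(6)^2 - 5*(6)^1 - 3 = (1296) + (-180) + (-30) + (-3) = 1083; answer 1083
Part IV: W3 = 1083; w = -31; cross terms: (-20*-15 - 40*-9)=660, (40*16 - -31*-15)=175, (-31*-9 - -20*16)=599; twice the area = |1434| = 1434; area = 717; boundary points = 6 + 1 + 1 = 8; strictly interior points = area - boundary/2 + 1 = 714; answer 714

714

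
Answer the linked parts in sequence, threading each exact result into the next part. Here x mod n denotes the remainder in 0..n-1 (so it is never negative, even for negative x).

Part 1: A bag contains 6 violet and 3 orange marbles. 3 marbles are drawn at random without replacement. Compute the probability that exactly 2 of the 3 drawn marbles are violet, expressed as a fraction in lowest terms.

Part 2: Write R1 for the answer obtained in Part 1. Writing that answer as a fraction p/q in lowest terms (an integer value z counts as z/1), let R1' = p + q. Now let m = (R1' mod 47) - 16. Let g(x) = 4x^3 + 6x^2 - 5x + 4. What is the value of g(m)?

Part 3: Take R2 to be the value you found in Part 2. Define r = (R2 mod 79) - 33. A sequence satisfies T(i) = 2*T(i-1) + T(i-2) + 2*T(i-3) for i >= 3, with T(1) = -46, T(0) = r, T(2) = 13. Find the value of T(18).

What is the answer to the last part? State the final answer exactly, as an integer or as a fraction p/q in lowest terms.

-107555247

Part 1: total draws C(9,3) = 84; favorable C(6,2)*C(3,1) = 45; P = 15/28; answer 15/28
Part 2: R1 = 15/28; threaded value p + q = 43; m = 27; 4*(27)^3 + 6*(27)^2 - 5*(27)^1 + 4 = (78732) + (4374) + (-135) + (4) = 82975; answer 82975
Part 3: R2 = 82975; r = -8; T(3) = 2*(13) + 1*(-46) + 2*(-8) = -36; iterating: T(3)=-36, T(4)=-151, T(5)=-312, T(6)=-847, T(7)=-2308, T(8)=-6087, T(9)=-16176, T(10)=-43055, T(11)=-114460, T(12)=-304327, T(13)=-809224, T(14)=-2151695, T(15)=-5721268, T(16)=-15212679, T(17)=-40450016, T(18)=-107555247; answer -107555247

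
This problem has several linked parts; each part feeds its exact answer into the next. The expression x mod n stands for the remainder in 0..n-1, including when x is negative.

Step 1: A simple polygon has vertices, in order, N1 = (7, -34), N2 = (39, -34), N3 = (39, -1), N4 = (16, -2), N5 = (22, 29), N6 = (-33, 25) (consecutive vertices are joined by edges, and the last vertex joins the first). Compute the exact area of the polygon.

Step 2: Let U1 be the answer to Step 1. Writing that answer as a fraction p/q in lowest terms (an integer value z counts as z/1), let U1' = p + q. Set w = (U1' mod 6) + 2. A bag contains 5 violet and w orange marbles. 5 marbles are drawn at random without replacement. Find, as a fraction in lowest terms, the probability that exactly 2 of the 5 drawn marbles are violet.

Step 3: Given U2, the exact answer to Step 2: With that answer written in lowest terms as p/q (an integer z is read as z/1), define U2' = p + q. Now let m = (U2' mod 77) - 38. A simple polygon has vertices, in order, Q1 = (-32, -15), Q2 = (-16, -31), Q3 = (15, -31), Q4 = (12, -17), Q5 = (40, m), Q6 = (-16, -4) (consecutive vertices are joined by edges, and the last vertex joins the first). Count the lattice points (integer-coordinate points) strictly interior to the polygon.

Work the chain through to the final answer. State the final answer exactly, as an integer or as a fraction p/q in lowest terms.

828

Step 1: cross terms: (7*-34 - 39*-34)=1088, (39*-1 - 39*-34)=1287, (39*-2 - 16*-1)=-62, (16*29 - 22*-2)=508, (22*25 - -33*29)=1507, (-33*-34 - 7*25)=947; twice the area = |5275| = 5275; area = 5275/2; answer 5275/2
Step 2: U1 = 5275/2; threaded value p + q = 5277; w = 5; total draws C(10,5) = 252; favorable C(5,2)*C(5,3) = 100; P = 25/63; answer 25/63
Step 3: U2 = 25/63; threaded value p + q = 88; m = -27; cross terms: (-32*-31 - -16*-15)=752, (-16*-31 - 15*-31)=961, (15*-17 - 12*-31)=117, (12*-27 - 40*-17)=356, (40*-4 - -16*-27)=-592, (-16*-15 - -32*-4)=112; twice the area = |1706| = 1706; area = 853; boundary points = 16 + 31 + 1 + 2 + 1 + 1 = 52; strictly interior points = area - boundary/2 + 1 = 828; answer 828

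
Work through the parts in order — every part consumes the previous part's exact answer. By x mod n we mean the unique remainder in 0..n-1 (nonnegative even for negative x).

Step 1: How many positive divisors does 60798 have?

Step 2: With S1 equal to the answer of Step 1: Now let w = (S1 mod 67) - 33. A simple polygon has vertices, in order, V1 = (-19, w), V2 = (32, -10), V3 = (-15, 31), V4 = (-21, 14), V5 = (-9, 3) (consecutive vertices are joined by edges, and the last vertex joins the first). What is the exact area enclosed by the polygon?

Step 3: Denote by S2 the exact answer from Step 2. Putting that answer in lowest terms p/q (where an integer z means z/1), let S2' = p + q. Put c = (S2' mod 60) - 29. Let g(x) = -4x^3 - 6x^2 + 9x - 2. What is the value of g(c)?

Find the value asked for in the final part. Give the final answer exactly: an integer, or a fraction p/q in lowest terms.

Step 1: 60798 = 2 * 3 * 10133; number of divisors = (1+1) * (1+1) * (1+1) = 8; answer 8
Step 2: S1 = 8; w = -25; cross terms: (-19*-10 - 32*-25)=990, (32*31 - -15*-10)=842, (-15*14 - -21*31)=441, (-21*3 - -9*14)=63, (-9*-25 - -19*3)=282; twice the area = |2618| = 2618; area = 1309; answer 1309
Step 3: S2 = 1309; threaded value p + q = 1310; c = 21; -4*(21)^3 - 6*(21)^2 + 9*(21)^1 - 2 = (-37044) + (-2646) + (189) + (-2) = -39503; answer -39503

-39503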